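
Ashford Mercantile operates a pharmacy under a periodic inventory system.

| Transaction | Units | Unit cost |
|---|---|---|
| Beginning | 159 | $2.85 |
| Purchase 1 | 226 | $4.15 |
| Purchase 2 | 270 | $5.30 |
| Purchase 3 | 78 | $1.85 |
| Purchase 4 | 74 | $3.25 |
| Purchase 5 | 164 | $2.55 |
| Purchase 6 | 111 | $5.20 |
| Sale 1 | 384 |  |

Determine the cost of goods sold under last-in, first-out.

COGS = $1,300.65

Sale 1 (384) [LIFO — newest first]: 111 @ $5.20 + 164 @ $2.55 + 74 @ $3.25 + 35 @ $1.85 = $1,300.65
Ending inventory: 159 @ $2.85 + 226 @ $4.15 + 270 @ $5.30 + 43 @ $1.85 = $2,901.60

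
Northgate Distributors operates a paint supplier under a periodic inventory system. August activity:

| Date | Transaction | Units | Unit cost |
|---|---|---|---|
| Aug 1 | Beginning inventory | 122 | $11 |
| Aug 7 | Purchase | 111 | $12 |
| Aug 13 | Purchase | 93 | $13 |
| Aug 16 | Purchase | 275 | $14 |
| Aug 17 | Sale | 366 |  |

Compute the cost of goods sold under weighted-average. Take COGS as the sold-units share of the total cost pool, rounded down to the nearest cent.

COGS = $4,709.28

Aug 17, sell 366: 366/601 × $7,733.00 → $4,709.28
Ending inventory (cost pool remaining) = $3,023.72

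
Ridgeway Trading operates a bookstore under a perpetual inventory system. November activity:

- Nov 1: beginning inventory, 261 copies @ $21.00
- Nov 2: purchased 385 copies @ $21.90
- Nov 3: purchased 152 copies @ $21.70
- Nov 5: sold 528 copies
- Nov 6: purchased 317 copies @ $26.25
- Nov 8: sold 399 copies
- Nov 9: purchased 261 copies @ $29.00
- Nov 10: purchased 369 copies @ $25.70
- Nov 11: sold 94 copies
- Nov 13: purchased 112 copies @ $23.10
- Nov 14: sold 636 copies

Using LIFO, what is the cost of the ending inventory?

Nov 5, 528 sold [LIFO — newest first]: 152 @ $21.70 + 376 @ $21.90 = $11,532.80
Nov 8, 399 sold [LIFO — newest first]: 317 @ $26.25 + 9 @ $21.90 + 73 @ $21.00 = $10,051.35
Nov 11, 94 sold [LIFO — newest first]: 94 @ $25.70 = $2,415.80
Nov 14, 636 sold [LIFO — newest first]: 112 @ $23.10 + 275 @ $25.70 + 249 @ $29.00 = $16,875.70
Total COGS = $11,532.80 + $10,051.35 + $2,415.80 + $16,875.70 = $40,875.65
Ending inventory: 188 @ $21.00 + 12 @ $29.00 = $4,296.00

Ending inventory = $4,296.00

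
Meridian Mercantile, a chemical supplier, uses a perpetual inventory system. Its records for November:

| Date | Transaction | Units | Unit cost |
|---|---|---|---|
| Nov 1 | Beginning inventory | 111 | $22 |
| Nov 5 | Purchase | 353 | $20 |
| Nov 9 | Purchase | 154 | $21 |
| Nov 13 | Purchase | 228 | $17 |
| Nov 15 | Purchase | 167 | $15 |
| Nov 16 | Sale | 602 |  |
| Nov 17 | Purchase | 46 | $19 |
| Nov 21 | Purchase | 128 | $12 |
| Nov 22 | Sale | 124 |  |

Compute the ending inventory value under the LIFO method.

Nov 16, 602 sold [LIFO — newest first]: 167 @ $15 + 228 @ $17 + 154 @ $21 + 53 @ $20 = $10,675
Nov 22, 124 sold [LIFO — newest first]: 124 @ $12 = $1,488
Total COGS = $10,675 + $1,488 = $12,163
Ending inventory: 111 @ $22 + 300 @ $20 + 46 @ $19 + 4 @ $12 = $9,364

Ending inventory = $9,364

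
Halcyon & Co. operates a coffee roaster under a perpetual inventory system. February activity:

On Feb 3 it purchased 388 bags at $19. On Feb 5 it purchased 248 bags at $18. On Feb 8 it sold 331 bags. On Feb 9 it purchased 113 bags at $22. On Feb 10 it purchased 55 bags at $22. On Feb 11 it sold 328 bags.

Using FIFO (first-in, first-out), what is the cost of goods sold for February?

COGS = $12,342

Feb 8, 331 sold [FIFO — oldest first]: 331 @ $19 = $6,289
Feb 11, 328 sold [FIFO — oldest first]: 57 @ $19 + 248 @ $18 + 23 @ $22 = $6,053
Total COGS = $6,289 + $6,053 = $12,342
Ending inventory: 90 @ $22 + 55 @ $22 = $3,190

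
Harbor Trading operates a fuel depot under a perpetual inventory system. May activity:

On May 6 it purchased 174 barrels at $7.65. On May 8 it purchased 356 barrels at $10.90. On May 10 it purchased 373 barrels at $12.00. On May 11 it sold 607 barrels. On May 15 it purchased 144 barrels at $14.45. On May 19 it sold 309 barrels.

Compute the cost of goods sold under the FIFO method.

COGS = $9,875.35

May 11, 607 sold [FIFO — oldest first]: 174 @ $7.65 + 356 @ $10.90 + 77 @ $12.00 = $6,135.50
May 19, 309 sold [FIFO — oldest first]: 296 @ $12.00 + 13 @ $14.45 = $3,739.85
Total COGS = $6,135.50 + $3,739.85 = $9,875.35
Ending inventory: 131 @ $14.45 = $1,892.95
Check: goods available $11,768.30 = COGS $9,875.35 + ending $1,892.95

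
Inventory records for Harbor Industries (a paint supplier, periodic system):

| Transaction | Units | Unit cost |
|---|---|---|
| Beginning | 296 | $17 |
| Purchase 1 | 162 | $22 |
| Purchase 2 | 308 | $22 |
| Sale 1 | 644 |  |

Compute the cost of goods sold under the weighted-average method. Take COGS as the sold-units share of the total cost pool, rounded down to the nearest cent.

COGS = $12,923.71

Sale 1, sell 644: 644/766 × $15,372.00 → $12,923.71
Ending inventory (cost pool remaining) = $2,448.29
Check: goods available $15,372.00 = COGS $12,923.71 + ending $2,448.29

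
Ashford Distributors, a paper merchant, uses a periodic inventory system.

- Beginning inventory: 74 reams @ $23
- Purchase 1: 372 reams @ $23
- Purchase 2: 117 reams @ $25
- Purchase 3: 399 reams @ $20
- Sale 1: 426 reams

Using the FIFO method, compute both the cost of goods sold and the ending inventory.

Sale 1 (426) [FIFO — oldest first]: 74 @ $23 + 352 @ $23 = $9,798
Ending inventory: 20 @ $23 + 117 @ $25 + 399 @ $20 = $11,365

COGS = $9,798; ending inventory = $11,365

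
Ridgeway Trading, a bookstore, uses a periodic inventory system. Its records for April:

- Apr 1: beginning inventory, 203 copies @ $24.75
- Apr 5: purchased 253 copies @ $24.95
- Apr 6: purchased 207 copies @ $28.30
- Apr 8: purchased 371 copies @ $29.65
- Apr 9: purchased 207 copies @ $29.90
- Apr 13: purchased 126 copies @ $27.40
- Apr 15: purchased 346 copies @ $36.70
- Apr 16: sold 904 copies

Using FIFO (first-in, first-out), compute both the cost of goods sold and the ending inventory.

COGS = $24,340.35; ending inventory = $26,194.40

Apr 16, 904 sold [FIFO — oldest first]: 203 @ $24.75 + 253 @ $24.95 + 207 @ $28.30 + 241 @ $29.65 = $24,340.35
Ending inventory: 130 @ $29.65 + 207 @ $29.90 + 126 @ $27.40 + 346 @ $36.70 = $26,194.40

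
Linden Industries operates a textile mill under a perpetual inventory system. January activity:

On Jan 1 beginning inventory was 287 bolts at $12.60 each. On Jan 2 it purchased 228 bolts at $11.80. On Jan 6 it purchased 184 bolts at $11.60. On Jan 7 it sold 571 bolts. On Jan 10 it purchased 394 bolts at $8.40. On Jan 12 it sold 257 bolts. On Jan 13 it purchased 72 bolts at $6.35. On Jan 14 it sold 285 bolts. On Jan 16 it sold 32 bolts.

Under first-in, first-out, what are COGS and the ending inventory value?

COGS = $12,080.80; ending inventory = $127.00

Jan 7, 571 sold [FIFO — oldest first]: 287 @ $12.60 + 228 @ $11.80 + 56 @ $11.60 = $6,956.20
Jan 12, 257 sold [FIFO — oldest first]: 128 @ $11.60 + 129 @ $8.40 = $2,568.40
Jan 14, 285 sold [FIFO — oldest first]: 265 @ $8.40 + 20 @ $6.35 = $2,353.00
Jan 16, 32 sold [FIFO — oldest first]: 32 @ $6.35 = $203.20
Total COGS = $6,956.20 + $2,568.40 + $2,353.00 + $203.20 = $12,080.80
Ending inventory: 20 @ $6.35 = $127.00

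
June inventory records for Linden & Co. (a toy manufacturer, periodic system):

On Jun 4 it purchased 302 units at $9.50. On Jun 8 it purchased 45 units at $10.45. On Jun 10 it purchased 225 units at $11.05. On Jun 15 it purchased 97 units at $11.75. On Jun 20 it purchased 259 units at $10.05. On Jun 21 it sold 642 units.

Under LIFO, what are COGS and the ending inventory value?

Jun 21, 642 sold [LIFO — newest first]: 259 @ $10.05 + 97 @ $11.75 + 225 @ $11.05 + 45 @ $10.45 + 16 @ $9.50 = $6,851.20
Ending inventory: 286 @ $9.50 = $2,717.00
Check: goods available $9,568.20 = COGS $6,851.20 + ending $2,717.00

COGS = $6,851.20; ending inventory = $2,717.00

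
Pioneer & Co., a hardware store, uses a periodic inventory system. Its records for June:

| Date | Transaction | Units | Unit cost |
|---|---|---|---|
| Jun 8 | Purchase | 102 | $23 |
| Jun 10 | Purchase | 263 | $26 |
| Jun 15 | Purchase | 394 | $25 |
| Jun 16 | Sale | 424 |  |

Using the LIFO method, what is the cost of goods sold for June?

COGS = $10,630

Jun 16, 424 sold [LIFO — newest first]: 394 @ $25 + 30 @ $26 = $10,630
Ending inventory: 102 @ $23 + 233 @ $26 = $8,404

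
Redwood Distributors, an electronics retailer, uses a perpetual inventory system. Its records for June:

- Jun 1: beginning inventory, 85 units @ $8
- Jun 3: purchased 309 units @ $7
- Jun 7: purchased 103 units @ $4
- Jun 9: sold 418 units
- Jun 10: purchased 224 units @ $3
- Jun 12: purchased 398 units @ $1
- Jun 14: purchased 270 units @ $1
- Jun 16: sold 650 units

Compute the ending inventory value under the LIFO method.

Jun 9, 418 sold [LIFO — newest first]: 103 @ $4 + 309 @ $7 + 6 @ $8 = $2,623
Jun 16, 650 sold [LIFO — newest first]: 270 @ $1 + 380 @ $1 = $650
Total COGS = $2,623 + $650 = $3,273
Ending inventory: 79 @ $8 + 224 @ $3 + 18 @ $1 = $1,322

Ending inventory = $1,322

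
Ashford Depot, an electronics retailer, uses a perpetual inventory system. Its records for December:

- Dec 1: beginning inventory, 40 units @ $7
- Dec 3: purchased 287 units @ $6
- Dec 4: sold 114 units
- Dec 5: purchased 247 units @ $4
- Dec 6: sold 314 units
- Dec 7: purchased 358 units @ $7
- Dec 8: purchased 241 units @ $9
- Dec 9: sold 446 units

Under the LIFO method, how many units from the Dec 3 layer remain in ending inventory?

Dec 4, 114 sold [LIFO — newest first]: 114 @ $6 = $684
Dec 6, 314 sold [LIFO — newest first]: 247 @ $4 + 67 @ $6 = $1,390
Dec 9, 446 sold [LIFO — newest first]: 241 @ $9 + 205 @ $7 = $3,604
Total COGS = $684 + $1,390 + $3,604 = $5,678
Ending inventory: 40 @ $7 + 106 @ $6 + 153 @ $7 = $1,987
Check: goods available $7,665 = COGS $5,678 + ending $1,987

106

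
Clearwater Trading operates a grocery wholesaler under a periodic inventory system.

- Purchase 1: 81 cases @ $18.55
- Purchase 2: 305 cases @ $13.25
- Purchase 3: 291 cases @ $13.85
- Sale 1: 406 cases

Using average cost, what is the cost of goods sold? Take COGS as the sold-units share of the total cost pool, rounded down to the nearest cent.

COGS = $5,741.66

Sale 1, sell 406: 406/677 × $9,574.15 → $5,741.66
Ending inventory (cost pool remaining) = $3,832.49
Check: goods available $9,574.15 = COGS $5,741.66 + ending $3,832.49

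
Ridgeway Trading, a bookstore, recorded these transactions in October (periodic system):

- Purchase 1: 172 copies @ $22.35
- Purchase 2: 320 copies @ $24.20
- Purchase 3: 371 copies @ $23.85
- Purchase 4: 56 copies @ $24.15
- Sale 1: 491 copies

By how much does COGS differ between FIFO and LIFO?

FIFO COGS: 172 @ $22.35 + 319 @ $24.20 = $11,564.00
LIFO COGS: 56 @ $24.15 + 371 @ $23.85 + 64 @ $24.20 = $11,749.55
Difference = |$11,564.00 − $11,749.55| = $185.55

$185.55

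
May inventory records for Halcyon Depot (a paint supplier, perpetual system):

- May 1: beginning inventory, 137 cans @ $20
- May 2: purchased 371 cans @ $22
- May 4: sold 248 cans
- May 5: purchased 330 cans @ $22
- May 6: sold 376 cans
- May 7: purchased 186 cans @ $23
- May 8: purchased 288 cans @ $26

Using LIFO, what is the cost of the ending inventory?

May 4, 248 sold [LIFO — newest first]: 248 @ $22 = $5,456
May 6, 376 sold [LIFO — newest first]: 330 @ $22 + 46 @ $22 = $8,272
Total COGS = $5,456 + $8,272 = $13,728
Ending inventory: 137 @ $20 + 77 @ $22 + 186 @ $23 + 288 @ $26 = $16,200
Check: goods available $29,928 = COGS $13,728 + ending $16,200

Ending inventory = $16,200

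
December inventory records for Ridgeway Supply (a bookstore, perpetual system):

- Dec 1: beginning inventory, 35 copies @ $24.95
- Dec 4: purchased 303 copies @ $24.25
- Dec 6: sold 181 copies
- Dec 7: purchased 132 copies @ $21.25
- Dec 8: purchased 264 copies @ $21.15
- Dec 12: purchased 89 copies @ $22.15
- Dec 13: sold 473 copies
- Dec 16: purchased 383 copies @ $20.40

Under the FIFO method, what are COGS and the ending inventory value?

COGS = $14,917.60; ending inventory = $11,476.55

Dec 6, 181 sold [FIFO — oldest first]: 35 @ $24.95 + 146 @ $24.25 = $4,413.75
Dec 13, 473 sold [FIFO — oldest first]: 157 @ $24.25 + 132 @ $21.25 + 184 @ $21.15 = $10,503.85
Total COGS = $4,413.75 + $10,503.85 = $14,917.60
Ending inventory: 80 @ $21.15 + 89 @ $22.15 + 383 @ $20.40 = $11,476.55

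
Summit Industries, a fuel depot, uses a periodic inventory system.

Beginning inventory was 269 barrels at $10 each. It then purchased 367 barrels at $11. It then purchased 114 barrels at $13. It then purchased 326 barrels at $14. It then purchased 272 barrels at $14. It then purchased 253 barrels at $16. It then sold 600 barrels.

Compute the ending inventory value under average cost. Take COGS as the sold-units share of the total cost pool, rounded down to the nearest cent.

Sale 1, sell 600: 600/1601 × $20,629.00 → $7,731.04
Ending inventory (cost pool remaining) = $12,897.96
Check: goods available $20,629.00 = COGS $7,731.04 + ending $12,897.96

Ending inventory = $12,897.96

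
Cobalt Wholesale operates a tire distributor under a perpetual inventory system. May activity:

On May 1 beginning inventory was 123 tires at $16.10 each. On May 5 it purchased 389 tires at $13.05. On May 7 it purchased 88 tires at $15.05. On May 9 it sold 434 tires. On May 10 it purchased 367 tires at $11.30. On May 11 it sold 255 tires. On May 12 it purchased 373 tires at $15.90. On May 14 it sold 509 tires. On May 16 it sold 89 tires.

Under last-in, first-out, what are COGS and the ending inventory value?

COGS = $17,605.65; ending inventory = $853.30

May 9, 434 sold [LIFO — newest first]: 88 @ $15.05 + 346 @ $13.05 = $5,839.70
May 11, 255 sold [LIFO — newest first]: 255 @ $11.30 = $2,881.50
May 14, 509 sold [LIFO — newest first]: 373 @ $15.90 + 112 @ $11.30 + 24 @ $13.05 = $7,509.50
May 16, 89 sold [LIFO — newest first]: 19 @ $13.05 + 70 @ $16.10 = $1,374.95
Total COGS = $5,839.70 + $2,881.50 + $7,509.50 + $1,374.95 = $17,605.65
Ending inventory: 53 @ $16.10 = $853.30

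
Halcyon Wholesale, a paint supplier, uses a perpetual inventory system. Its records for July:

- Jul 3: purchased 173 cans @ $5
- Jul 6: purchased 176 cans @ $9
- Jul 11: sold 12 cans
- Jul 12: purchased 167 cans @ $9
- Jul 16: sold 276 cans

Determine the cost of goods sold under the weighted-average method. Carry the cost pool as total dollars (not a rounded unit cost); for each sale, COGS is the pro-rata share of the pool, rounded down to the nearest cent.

COGS = $2,202.28

After Jul 3: 173 on hand, pool $865.00 (≈ $5.0000 each)
After Jul 6: 349 on hand, pool $2,449.00 (≈ $7.0172 each)
Jul 11, sell 12: 12/349 × $2,449.00 → $84.20
After Jul 12: 504 on hand, pool $3,867.80 (≈ $7.6742 each)
Jul 16, sell 276: 276/504 × $3,867.80 → $2,118.08
Total COGS = $84.20 + $2,118.08 = $2,202.28
Ending inventory (cost pool remaining) = $1,749.72
Check: goods available $3,952.00 = COGS $2,202.28 + ending $1,749.72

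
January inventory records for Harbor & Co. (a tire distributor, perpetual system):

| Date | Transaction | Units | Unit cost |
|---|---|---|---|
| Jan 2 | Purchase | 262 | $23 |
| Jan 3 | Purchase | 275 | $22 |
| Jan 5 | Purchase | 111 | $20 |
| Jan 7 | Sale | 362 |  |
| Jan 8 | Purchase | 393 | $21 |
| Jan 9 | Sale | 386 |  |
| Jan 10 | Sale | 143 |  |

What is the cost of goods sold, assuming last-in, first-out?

Jan 7, 362 sold [LIFO — newest first]: 111 @ $20 + 251 @ $22 = $7,742
Jan 9, 386 sold [LIFO — newest first]: 386 @ $21 = $8,106
Jan 10, 143 sold [LIFO — newest first]: 7 @ $21 + 24 @ $22 + 112 @ $23 = $3,251
Total COGS = $7,742 + $8,106 + $3,251 = $19,099
Ending inventory: 150 @ $23 = $3,450

COGS = $19,099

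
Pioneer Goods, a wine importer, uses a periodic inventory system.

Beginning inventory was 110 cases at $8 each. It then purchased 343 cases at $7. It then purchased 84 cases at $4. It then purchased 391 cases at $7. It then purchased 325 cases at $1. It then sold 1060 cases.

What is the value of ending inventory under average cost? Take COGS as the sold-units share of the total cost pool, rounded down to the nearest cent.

Ending inventory = $1,028.77

Sale 1, sell 1060: 1060/1253 × $6,679.00 → $5,650.23
Ending inventory (cost pool remaining) = $1,028.77
Check: goods available $6,679.00 = COGS $5,650.23 + ending $1,028.77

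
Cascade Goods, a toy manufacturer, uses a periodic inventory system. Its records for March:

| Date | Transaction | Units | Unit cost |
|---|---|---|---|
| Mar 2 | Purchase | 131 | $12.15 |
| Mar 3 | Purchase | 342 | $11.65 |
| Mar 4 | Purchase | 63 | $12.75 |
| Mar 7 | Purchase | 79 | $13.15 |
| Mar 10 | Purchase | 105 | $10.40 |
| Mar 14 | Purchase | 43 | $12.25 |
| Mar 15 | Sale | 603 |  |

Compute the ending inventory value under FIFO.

Ending inventory = $1,776.55

Mar 15, 603 sold [FIFO — oldest first]: 131 @ $12.15 + 342 @ $11.65 + 63 @ $12.75 + 67 @ $13.15 = $7,260.25
Ending inventory: 12 @ $13.15 + 105 @ $10.40 + 43 @ $12.25 = $1,776.55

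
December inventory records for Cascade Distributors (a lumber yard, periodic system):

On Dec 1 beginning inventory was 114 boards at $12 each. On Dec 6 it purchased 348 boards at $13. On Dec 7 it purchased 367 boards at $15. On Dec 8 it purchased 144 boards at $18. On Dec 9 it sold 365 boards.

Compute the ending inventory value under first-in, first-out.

Dec 9, 365 sold [FIFO — oldest first]: 114 @ $12 + 251 @ $13 = $4,631
Ending inventory: 97 @ $13 + 367 @ $15 + 144 @ $18 = $9,358

Ending inventory = $9,358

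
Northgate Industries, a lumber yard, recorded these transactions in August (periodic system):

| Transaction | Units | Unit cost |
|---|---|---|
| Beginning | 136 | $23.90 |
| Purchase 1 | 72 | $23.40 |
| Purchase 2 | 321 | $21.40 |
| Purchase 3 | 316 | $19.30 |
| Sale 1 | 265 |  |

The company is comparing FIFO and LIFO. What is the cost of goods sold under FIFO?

COGS = $6,155.00

FIFO COGS: 136 @ $23.90 + 72 @ $23.40 + 57 @ $21.40 = $6,155.00
LIFO COGS: 265 @ $19.30 = $5,114.50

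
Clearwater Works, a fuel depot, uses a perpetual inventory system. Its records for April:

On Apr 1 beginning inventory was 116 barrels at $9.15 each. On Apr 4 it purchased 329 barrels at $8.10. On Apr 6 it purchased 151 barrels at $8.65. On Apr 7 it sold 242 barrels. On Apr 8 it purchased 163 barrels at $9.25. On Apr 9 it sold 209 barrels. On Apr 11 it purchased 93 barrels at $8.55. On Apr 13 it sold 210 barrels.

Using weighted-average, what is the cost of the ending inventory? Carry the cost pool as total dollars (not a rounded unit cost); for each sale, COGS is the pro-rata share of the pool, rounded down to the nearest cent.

Ending inventory = $1,654.76

After Apr 1: 116 on hand, pool $1,061.40 (≈ $9.1500 each)
After Apr 4: 445 on hand, pool $3,726.30 (≈ $8.3737 each)
After Apr 6: 596 on hand, pool $5,032.45 (≈ $8.4437 each)
Apr 7, sell 242: 242/596 × $5,032.45 → $2,043.37
After Apr 8: 517 on hand, pool $4,496.83 (≈ $8.6979 each)
Apr 9, sell 209: 209/517 × $4,496.83 → $1,817.86
After Apr 11: 401 on hand, pool $3,474.12 (≈ $8.6636 each)
Apr 13, sell 210: 210/401 × $3,474.12 → $1,819.36
Total COGS = $2,043.37 + $1,817.86 + $1,819.36 = $5,680.59
Ending inventory (cost pool remaining) = $1,654.76
Check: goods available $7,335.35 = COGS $5,680.59 + ending $1,654.76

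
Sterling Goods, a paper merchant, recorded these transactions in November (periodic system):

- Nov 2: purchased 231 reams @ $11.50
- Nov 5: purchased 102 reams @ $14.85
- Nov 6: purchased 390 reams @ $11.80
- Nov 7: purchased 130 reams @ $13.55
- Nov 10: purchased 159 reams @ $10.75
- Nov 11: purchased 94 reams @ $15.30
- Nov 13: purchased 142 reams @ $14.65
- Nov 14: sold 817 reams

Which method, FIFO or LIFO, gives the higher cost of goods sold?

FIFO COGS: 231 @ $11.50 + 102 @ $14.85 + 390 @ $11.80 + 94 @ $13.55 = $10,046.90
LIFO COGS: 142 @ $14.65 + 94 @ $15.30 + 159 @ $10.75 + 130 @ $13.55 + 292 @ $11.80 = $10,434.85

LIFO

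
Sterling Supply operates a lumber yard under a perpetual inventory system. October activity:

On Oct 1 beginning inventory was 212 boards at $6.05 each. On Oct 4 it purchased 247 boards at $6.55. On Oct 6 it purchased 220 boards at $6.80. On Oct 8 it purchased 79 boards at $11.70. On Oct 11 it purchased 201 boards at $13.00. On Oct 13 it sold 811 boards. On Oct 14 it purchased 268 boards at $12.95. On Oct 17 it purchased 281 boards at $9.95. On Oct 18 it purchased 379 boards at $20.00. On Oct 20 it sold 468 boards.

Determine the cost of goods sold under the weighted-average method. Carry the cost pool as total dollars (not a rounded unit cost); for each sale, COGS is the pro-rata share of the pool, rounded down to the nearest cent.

After Oct 1: 212 on hand, pool $1,282.60 (≈ $6.0500 each)
After Oct 4: 459 on hand, pool $2,900.45 (≈ $6.3191 each)
After Oct 6: 679 on hand, pool $4,396.45 (≈ $6.4749 each)
After Oct 8: 758 on hand, pool $5,320.75 (≈ $7.0195 each)
After Oct 11: 959 on hand, pool $7,933.75 (≈ $8.2729 each)
Oct 13, sell 811: 811/959 × $7,933.75 → $6,709.35
After Oct 14: 416 on hand, pool $4,695.00 (≈ $11.2861 each)
After Oct 17: 697 on hand, pool $7,490.95 (≈ $10.7474 each)
After Oct 18: 1076 on hand, pool $15,070.95 (≈ $14.0065 each)
Oct 20, sell 468: 468/1076 × $15,070.95 → $6,555.02
Total COGS = $6,709.35 + $6,555.02 = $13,264.37
Ending inventory (cost pool remaining) = $8,515.93
Check: goods available $21,780.30 = COGS $13,264.37 + ending $8,515.93

COGS = $13,264.37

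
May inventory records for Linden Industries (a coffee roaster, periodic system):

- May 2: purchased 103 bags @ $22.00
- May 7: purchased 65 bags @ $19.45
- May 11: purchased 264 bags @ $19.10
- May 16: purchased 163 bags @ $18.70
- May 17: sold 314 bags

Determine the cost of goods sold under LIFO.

COGS = $5,932.20

May 17, 314 sold [LIFO — newest first]: 163 @ $18.70 + 151 @ $19.10 = $5,932.20
Ending inventory: 103 @ $22.00 + 65 @ $19.45 + 113 @ $19.10 = $5,688.55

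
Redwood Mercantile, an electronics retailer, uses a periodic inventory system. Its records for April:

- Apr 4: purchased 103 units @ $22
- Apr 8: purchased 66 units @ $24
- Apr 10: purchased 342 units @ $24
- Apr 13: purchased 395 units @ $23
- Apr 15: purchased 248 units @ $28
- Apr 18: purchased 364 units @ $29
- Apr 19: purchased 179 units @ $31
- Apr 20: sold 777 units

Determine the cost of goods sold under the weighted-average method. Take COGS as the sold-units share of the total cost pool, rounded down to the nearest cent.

Apr 20, sell 777: 777/1697 × $44,192.00 → $20,234.05
Ending inventory (cost pool remaining) = $23,957.95
Check: goods available $44,192.00 = COGS $20,234.05 + ending $23,957.95

COGS = $20,234.05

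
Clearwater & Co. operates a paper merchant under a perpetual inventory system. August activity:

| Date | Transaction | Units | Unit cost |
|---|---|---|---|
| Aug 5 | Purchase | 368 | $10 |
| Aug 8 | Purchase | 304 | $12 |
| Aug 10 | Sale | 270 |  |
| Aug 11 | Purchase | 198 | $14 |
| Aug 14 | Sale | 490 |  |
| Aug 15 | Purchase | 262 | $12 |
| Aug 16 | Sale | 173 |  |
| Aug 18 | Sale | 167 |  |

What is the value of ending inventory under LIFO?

Ending inventory = $320

Aug 10, 270 sold [LIFO — newest first]: 270 @ $12 = $3,240
Aug 14, 490 sold [LIFO — newest first]: 198 @ $14 + 34 @ $12 + 258 @ $10 = $5,760
Aug 16, 173 sold [LIFO — newest first]: 173 @ $12 = $2,076
Aug 18, 167 sold [LIFO — newest first]: 89 @ $12 + 78 @ $10 = $1,848
Total COGS = $3,240 + $5,760 + $2,076 + $1,848 = $12,924
Ending inventory: 32 @ $10 = $320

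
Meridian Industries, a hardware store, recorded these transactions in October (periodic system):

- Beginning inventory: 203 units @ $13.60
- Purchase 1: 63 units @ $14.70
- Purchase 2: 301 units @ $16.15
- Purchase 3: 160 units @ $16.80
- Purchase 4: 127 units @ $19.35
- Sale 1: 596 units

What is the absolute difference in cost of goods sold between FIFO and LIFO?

$1,088.95

FIFO COGS: 203 @ $13.60 + 63 @ $14.70 + 301 @ $16.15 + 29 @ $16.80 = $9,035.25
LIFO COGS: 127 @ $19.35 + 160 @ $16.80 + 301 @ $16.15 + 8 @ $14.70 = $10,124.20
Difference = |$9,035.25 − $10,124.20| = $1,088.95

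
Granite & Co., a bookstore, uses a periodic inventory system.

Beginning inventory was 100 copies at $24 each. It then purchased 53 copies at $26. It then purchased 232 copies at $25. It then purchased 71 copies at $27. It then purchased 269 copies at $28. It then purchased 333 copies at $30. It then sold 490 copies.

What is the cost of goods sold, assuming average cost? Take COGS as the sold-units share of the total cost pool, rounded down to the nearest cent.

Sale 1, sell 490: 490/1058 × $29,017.00 → $13,438.87
Ending inventory (cost pool remaining) = $15,578.13

COGS = $13,438.87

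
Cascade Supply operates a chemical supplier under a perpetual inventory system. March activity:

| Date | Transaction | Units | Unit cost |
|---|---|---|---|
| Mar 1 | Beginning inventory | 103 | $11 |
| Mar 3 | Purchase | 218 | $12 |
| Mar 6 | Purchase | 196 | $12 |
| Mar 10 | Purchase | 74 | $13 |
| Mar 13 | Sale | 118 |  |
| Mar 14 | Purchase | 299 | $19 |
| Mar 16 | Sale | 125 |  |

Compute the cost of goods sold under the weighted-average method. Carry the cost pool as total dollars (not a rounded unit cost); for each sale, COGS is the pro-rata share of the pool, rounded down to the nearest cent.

After Mar 1: 103 on hand, pool $1,133.00 (≈ $11.0000 each)
After Mar 3: 321 on hand, pool $3,749.00 (≈ $11.6791 each)
After Mar 6: 517 on hand, pool $6,101.00 (≈ $11.8008 each)
After Mar 10: 591 on hand, pool $7,063.00 (≈ $11.9509 each)
Mar 13, sell 118: 118/591 × $7,063.00 → $1,410.20
After Mar 14: 772 on hand, pool $11,333.80 (≈ $14.6811 each)
Mar 16, sell 125: 125/772 × $11,333.80 → $1,835.13
Total COGS = $1,410.20 + $1,835.13 = $3,245.33
Ending inventory (cost pool remaining) = $9,498.67

COGS = $3,245.33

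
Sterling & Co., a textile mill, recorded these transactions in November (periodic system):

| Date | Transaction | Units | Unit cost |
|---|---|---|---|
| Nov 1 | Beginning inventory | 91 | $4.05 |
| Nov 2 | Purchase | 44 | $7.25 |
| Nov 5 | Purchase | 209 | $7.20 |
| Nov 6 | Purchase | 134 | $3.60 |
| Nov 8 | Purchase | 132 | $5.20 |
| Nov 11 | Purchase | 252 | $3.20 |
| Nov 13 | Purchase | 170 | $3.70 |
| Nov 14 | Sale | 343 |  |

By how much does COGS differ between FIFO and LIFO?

$1,002.55

FIFO COGS: 91 @ $4.05 + 44 @ $7.25 + 208 @ $7.20 = $2,185.15
LIFO COGS: 170 @ $3.70 + 173 @ $3.20 = $1,182.60
Difference = |$2,185.15 − $1,182.60| = $1,002.55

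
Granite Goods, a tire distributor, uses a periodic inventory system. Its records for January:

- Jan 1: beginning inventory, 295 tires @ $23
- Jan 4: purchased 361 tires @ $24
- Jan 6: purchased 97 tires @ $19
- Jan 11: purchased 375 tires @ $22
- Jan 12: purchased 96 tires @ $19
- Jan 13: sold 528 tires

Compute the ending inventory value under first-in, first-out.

Ending inventory = $14,989

Jan 13, 528 sold [FIFO — oldest first]: 295 @ $23 + 233 @ $24 = $12,377
Ending inventory: 128 @ $24 + 97 @ $19 + 375 @ $22 + 96 @ $19 = $14,989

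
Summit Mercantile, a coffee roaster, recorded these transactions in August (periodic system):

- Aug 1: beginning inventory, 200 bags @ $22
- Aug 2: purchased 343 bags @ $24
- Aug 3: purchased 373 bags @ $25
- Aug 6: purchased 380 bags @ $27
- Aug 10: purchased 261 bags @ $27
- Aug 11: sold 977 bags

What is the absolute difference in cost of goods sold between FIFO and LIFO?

FIFO COGS: 200 @ $22 + 343 @ $24 + 373 @ $25 + 61 @ $27 = $23,604
LIFO COGS: 261 @ $27 + 380 @ $27 + 336 @ $25 = $25,707
Difference = |$23,604 − $25,707| = $2,103

$2,103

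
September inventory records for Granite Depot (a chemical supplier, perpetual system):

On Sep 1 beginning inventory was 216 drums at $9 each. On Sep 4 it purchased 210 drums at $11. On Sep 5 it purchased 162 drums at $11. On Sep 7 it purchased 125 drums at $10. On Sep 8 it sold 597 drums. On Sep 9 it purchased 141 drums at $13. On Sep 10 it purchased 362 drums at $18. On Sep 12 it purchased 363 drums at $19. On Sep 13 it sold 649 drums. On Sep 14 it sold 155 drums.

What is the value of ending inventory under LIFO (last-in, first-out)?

Sep 8, 597 sold [LIFO — newest first]: 125 @ $10 + 162 @ $11 + 210 @ $11 + 100 @ $9 = $6,242
Sep 13, 649 sold [LIFO — newest first]: 363 @ $19 + 286 @ $18 = $12,045
Sep 14, 155 sold [LIFO — newest first]: 76 @ $18 + 79 @ $13 = $2,395
Total COGS = $6,242 + $12,045 + $2,395 = $20,682
Ending inventory: 116 @ $9 + 62 @ $13 = $1,850

Ending inventory = $1,850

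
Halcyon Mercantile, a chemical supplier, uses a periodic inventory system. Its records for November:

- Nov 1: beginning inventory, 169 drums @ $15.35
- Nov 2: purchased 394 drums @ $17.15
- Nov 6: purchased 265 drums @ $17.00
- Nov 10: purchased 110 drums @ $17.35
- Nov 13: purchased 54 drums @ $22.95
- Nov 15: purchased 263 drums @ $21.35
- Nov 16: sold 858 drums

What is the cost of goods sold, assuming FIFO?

COGS = $14,376.75

Nov 16, 858 sold [FIFO — oldest first]: 169 @ $15.35 + 394 @ $17.15 + 265 @ $17.00 + 30 @ $17.35 = $14,376.75
Ending inventory: 80 @ $17.35 + 54 @ $22.95 + 263 @ $21.35 = $8,242.35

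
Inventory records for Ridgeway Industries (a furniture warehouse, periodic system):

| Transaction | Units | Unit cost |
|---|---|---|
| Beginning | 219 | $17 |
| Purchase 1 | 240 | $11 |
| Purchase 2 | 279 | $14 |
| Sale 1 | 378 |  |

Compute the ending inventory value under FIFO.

Sale 1 (378) [FIFO — oldest first]: 219 @ $17 + 159 @ $11 = $5,472
Ending inventory: 81 @ $11 + 279 @ $14 = $4,797
Check: goods available $10,269 = COGS $5,472 + ending $4,797

Ending inventory = $4,797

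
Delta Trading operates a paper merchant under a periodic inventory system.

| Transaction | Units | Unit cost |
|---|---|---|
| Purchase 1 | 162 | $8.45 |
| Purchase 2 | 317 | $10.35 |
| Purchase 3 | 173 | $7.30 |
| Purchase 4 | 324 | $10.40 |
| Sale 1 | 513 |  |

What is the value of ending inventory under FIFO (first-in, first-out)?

Sale 1 (513) [FIFO — oldest first]: 162 @ $8.45 + 317 @ $10.35 + 34 @ $7.30 = $4,898.05
Ending inventory: 139 @ $7.30 + 324 @ $10.40 = $4,384.30
Check: goods available $9,282.35 = COGS $4,898.05 + ending $4,384.30

Ending inventory = $4,384.30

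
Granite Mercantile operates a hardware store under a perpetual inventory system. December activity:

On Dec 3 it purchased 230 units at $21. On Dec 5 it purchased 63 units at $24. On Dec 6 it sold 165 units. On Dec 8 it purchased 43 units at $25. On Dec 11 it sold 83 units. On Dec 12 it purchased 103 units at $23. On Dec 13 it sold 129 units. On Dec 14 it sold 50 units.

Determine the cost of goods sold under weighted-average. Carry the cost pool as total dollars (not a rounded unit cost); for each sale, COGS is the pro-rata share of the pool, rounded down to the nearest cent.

After Dec 3: 230 on hand, pool $4,830.00 (≈ $21.0000 each)
After Dec 5: 293 on hand, pool $6,342.00 (≈ $21.6451 each)
Dec 6, sell 165: 165/293 × $6,342.00 → $3,571.43
After Dec 8: 171 on hand, pool $3,845.57 (≈ $22.4887 each)
Dec 11, sell 83: 83/171 × $3,845.57 → $1,866.56
After Dec 12: 191 on hand, pool $4,348.01 (≈ $22.7645 each)
Dec 13, sell 129: 129/191 × $4,348.01 → $2,936.61
Dec 14, sell 50: 50/62 × $1,411.40 → $1,138.22
Total COGS = $3,571.43 + $1,866.56 + $2,936.61 + $1,138.22 = $9,512.82
Ending inventory (cost pool remaining) = $273.18

COGS = $9,512.82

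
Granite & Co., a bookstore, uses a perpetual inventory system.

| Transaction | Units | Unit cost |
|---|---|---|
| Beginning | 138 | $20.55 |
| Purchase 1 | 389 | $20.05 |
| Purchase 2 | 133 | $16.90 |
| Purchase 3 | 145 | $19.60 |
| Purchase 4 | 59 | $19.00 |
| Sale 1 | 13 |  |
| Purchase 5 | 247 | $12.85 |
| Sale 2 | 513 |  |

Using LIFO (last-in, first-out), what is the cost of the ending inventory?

Ending inventory = $11,615.55

Sale 1 (13) [LIFO — newest first]: 13 @ $19.00 = $247.00
Sale 2 (513) [LIFO — newest first]: 247 @ $12.85 + 46 @ $19.00 + 145 @ $19.60 + 75 @ $16.90 = $8,157.45
Total COGS = $247.00 + $8,157.45 = $8,404.45
Ending inventory: 138 @ $20.55 + 389 @ $20.05 + 58 @ $16.90 = $11,615.55
Check: goods available $20,020.00 = COGS $8,404.45 + ending $11,615.55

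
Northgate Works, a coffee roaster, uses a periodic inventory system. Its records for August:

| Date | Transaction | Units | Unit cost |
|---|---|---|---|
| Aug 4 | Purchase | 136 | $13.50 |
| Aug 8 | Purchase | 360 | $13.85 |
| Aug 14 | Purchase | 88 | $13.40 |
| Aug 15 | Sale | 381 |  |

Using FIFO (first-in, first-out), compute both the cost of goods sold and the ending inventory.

COGS = $5,229.25; ending inventory = $2,771.95

Aug 15, 381 sold [FIFO — oldest first]: 136 @ $13.50 + 245 @ $13.85 = $5,229.25
Ending inventory: 115 @ $13.85 + 88 @ $13.40 = $2,771.95
Check: goods available $8,001.20 = COGS $5,229.25 + ending $2,771.95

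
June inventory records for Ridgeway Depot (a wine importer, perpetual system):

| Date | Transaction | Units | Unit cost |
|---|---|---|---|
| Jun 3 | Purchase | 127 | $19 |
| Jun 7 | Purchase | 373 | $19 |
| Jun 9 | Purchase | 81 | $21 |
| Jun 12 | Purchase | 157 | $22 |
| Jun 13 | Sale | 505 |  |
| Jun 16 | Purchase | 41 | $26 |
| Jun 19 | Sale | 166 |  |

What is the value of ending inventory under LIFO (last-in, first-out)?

Ending inventory = $2,052

Jun 13, 505 sold [LIFO — newest first]: 157 @ $22 + 81 @ $21 + 267 @ $19 = $10,228
Jun 19, 166 sold [LIFO — newest first]: 41 @ $26 + 106 @ $19 + 19 @ $19 = $3,441
Total COGS = $10,228 + $3,441 = $13,669
Ending inventory: 108 @ $19 = $2,052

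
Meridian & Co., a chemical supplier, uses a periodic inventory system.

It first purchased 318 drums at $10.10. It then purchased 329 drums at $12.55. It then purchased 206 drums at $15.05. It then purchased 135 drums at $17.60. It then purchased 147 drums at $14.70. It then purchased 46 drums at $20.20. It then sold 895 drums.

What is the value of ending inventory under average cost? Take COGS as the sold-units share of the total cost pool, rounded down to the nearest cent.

Sale 1, sell 895: 895/1181 × $15,907.15 → $12,054.95
Ending inventory (cost pool remaining) = $3,852.20

Ending inventory = $3,852.20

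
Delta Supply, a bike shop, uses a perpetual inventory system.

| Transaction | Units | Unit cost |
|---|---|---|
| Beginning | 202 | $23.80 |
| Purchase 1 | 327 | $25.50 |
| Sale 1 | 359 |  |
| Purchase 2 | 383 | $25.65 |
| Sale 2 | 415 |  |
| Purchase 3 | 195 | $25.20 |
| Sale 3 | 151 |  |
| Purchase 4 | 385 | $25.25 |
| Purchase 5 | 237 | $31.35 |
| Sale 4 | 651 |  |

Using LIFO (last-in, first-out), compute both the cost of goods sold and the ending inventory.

Sale 1 (359) [LIFO — newest first]: 327 @ $25.50 + 32 @ $23.80 = $9,100.10
Sale 2 (415) [LIFO — newest first]: 383 @ $25.65 + 32 @ $23.80 = $10,585.55
Sale 3 (151) [LIFO — newest first]: 151 @ $25.20 = $3,805.20
Sale 4 (651) [LIFO — newest first]: 237 @ $31.35 + 385 @ $25.25 + 29 @ $25.20 = $17,882.00
Total COGS = $9,100.10 + $10,585.55 + $3,805.20 + $17,882.00 = $41,372.85
Ending inventory: 138 @ $23.80 + 15 @ $25.20 = $3,662.40

COGS = $41,372.85; ending inventory = $3,662.40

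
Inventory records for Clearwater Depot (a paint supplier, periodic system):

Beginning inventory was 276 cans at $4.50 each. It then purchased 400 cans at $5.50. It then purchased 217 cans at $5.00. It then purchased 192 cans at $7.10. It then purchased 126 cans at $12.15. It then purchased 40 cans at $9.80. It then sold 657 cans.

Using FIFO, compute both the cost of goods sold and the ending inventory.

COGS = $3,337.50; ending inventory = $4,475.60

Sale 1 (657) [FIFO — oldest first]: 276 @ $4.50 + 381 @ $5.50 = $3,337.50
Ending inventory: 19 @ $5.50 + 217 @ $5.00 + 192 @ $7.10 + 126 @ $12.15 + 40 @ $9.80 = $4,475.60
Check: goods available $7,813.10 = COGS $3,337.50 + ending $4,475.60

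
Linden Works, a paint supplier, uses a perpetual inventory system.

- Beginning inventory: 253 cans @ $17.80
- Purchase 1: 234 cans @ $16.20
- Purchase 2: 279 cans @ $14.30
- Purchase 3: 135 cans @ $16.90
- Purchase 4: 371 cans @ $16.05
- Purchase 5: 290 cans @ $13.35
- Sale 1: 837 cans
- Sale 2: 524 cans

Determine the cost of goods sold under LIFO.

COGS = $20,813.65

Sale 1 (837) [LIFO — newest first]: 290 @ $13.35 + 371 @ $16.05 + 135 @ $16.90 + 41 @ $14.30 = $12,693.85
Sale 2 (524) [LIFO — newest first]: 238 @ $14.30 + 234 @ $16.20 + 52 @ $17.80 = $8,119.80
Total COGS = $12,693.85 + $8,119.80 = $20,813.65
Ending inventory: 201 @ $17.80 = $3,577.80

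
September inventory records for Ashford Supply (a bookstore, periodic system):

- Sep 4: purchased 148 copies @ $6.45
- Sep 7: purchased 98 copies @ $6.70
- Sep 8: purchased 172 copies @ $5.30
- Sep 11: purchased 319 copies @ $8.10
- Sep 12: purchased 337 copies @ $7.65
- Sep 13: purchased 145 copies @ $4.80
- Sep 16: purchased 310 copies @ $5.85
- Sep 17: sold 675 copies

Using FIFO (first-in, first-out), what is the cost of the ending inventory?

Sep 17, 675 sold [FIFO — oldest first]: 148 @ $6.45 + 98 @ $6.70 + 172 @ $5.30 + 257 @ $8.10 = $4,604.50
Ending inventory: 62 @ $8.10 + 337 @ $7.65 + 145 @ $4.80 + 310 @ $5.85 = $5,589.75

Ending inventory = $5,589.75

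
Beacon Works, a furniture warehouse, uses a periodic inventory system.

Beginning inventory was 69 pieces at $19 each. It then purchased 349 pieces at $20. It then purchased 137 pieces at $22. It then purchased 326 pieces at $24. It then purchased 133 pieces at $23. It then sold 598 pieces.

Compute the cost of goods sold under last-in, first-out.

COGS = $13,937

Sale 1 (598) [LIFO — newest first]: 133 @ $23 + 326 @ $24 + 137 @ $22 + 2 @ $20 = $13,937
Ending inventory: 69 @ $19 + 347 @ $20 = $8,251
Check: goods available $22,188 = COGS $13,937 + ending $8,251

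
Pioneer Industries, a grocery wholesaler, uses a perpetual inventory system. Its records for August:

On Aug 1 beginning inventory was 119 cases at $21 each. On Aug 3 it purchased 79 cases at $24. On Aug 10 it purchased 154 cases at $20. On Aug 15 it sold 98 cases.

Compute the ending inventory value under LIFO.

Aug 15, 98 sold [LIFO — newest first]: 98 @ $20 = $1,960
Ending inventory: 119 @ $21 + 79 @ $24 + 56 @ $20 = $5,515
Check: goods available $7,475 = COGS $1,960 + ending $5,515

Ending inventory = $5,515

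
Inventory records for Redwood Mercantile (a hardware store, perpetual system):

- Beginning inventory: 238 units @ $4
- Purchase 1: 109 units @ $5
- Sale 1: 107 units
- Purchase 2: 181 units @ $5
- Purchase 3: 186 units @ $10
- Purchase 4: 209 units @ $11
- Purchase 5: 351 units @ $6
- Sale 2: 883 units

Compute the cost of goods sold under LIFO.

COGS = $7,485

Sale 1 (107) [LIFO — newest first]: 107 @ $5 = $535
Sale 2 (883) [LIFO — newest first]: 351 @ $6 + 209 @ $11 + 186 @ $10 + 137 @ $5 = $6,950
Total COGS = $535 + $6,950 = $7,485
Ending inventory: 238 @ $4 + 2 @ $5 + 44 @ $5 = $1,182
Check: goods available $8,667 = COGS $7,485 + ending $1,182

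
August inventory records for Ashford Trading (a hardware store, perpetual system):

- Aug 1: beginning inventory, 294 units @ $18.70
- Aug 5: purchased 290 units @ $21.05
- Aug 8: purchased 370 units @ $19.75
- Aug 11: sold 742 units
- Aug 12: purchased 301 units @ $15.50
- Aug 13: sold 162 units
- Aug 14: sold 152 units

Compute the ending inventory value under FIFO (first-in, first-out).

Ending inventory = $3,084.50

Aug 11, 742 sold [FIFO — oldest first]: 294 @ $18.70 + 290 @ $21.05 + 158 @ $19.75 = $14,722.80
Aug 13, 162 sold [FIFO — oldest first]: 162 @ $19.75 = $3,199.50
Aug 14, 152 sold [FIFO — oldest first]: 50 @ $19.75 + 102 @ $15.50 = $2,568.50
Total COGS = $14,722.80 + $3,199.50 + $2,568.50 = $20,490.80
Ending inventory: 199 @ $15.50 = $3,084.50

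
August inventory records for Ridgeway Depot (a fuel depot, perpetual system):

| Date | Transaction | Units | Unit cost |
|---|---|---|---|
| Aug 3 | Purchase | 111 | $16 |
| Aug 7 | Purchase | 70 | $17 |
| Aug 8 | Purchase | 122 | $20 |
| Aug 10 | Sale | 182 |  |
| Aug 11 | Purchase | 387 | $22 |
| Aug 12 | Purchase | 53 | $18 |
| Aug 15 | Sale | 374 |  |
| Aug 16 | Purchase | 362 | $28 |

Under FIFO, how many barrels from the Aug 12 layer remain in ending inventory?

Aug 10, 182 sold [FIFO — oldest first]: 111 @ $16 + 70 @ $17 + 1 @ $20 = $2,986
Aug 15, 374 sold [FIFO — oldest first]: 121 @ $20 + 253 @ $22 = $7,986
Total COGS = $2,986 + $7,986 = $10,972
Ending inventory: 134 @ $22 + 53 @ $18 + 362 @ $28 = $14,038
Check: goods available $25,010 = COGS $10,972 + ending $14,038

53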